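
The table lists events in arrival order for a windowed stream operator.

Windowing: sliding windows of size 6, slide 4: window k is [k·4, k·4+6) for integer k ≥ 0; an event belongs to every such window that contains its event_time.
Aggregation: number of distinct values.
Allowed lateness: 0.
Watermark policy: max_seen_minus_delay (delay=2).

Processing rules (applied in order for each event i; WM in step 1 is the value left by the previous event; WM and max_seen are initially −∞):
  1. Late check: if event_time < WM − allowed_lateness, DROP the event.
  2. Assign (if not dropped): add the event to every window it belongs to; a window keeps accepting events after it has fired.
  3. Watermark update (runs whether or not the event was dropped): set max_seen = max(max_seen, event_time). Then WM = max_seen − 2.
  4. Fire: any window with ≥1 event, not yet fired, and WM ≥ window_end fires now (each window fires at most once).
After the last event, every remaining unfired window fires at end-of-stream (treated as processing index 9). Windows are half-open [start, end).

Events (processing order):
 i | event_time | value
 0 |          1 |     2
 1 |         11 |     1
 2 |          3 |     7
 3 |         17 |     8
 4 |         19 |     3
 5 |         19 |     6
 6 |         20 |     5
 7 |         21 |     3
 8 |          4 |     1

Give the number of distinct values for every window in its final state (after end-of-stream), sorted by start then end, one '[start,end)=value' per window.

i=0 t=1 v=2: → [0,6); WM=-1
i=1 t=11 v=1: → [8,14); WM=9; [0,6) fires=1
i=2 t=3 v=7: DROP (t<9-0); WM=9
i=3 t=17 v=8: → [16,22),[12,18); WM=15; [8,14) fires=1
i=4 t=19 v=3: → [16,22); WM=17
i=5 t=19 v=6: → [16,22); WM=17
i=6 t=20 v=5: → [20,26),[16,22); WM=18; [12,18) fires=1
i=7 t=21 v=3: → [20,26),[16,22); WM=19
i=8 t=4 v=1: DROP (t<19-0); WM=19

[0,6)=1 [8,14)=1 [12,18)=1 [16,22)=4 [20,26)=2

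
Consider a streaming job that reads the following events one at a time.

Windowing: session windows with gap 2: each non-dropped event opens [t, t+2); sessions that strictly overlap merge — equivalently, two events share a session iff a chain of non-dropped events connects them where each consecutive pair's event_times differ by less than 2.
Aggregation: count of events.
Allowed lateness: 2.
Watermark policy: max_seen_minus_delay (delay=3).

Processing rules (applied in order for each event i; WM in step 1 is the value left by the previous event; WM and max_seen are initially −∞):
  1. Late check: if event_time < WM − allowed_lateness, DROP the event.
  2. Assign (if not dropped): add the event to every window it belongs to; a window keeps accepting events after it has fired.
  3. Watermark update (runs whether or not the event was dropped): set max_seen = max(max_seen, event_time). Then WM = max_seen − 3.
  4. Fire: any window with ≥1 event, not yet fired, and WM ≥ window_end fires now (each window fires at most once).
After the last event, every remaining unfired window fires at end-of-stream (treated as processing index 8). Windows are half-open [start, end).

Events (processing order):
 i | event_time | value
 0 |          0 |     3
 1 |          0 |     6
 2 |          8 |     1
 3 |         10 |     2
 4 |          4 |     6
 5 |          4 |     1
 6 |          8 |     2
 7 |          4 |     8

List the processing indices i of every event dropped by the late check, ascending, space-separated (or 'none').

i=0 t=0 v=3: → [0,2); WM=-3
i=1 t=0 v=6: → [0,2); WM=-3
i=2 t=8 v=1: → [8,10); WM=5
i=3 t=10 v=2: → [10,12); WM=7
i=4 t=4 v=6: DROP (t<7-2); WM=7
i=5 t=4 v=1: DROP (t<7-2); WM=7
i=6 t=8 v=2: → [8,10); WM=7
i=7 t=4 v=8: DROP (t<7-2); WM=7

4 5 7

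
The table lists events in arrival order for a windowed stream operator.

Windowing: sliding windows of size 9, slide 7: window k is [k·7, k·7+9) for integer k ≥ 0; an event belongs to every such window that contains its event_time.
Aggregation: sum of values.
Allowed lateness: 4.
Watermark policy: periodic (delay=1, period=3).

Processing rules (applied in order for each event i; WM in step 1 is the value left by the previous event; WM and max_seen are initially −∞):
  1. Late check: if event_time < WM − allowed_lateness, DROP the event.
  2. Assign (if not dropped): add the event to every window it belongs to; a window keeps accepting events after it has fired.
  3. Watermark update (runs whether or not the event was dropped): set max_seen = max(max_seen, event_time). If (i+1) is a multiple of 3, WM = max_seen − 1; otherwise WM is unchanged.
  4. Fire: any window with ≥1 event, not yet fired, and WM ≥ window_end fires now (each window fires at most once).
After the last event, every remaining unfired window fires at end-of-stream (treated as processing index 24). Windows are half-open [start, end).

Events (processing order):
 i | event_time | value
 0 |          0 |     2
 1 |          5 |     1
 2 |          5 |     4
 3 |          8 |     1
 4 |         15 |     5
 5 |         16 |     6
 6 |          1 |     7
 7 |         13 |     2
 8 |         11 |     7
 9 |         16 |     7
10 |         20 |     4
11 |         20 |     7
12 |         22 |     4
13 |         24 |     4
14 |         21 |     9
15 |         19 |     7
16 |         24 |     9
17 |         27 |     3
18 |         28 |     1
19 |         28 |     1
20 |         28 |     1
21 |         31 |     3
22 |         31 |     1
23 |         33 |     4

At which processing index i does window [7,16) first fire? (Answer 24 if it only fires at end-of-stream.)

11

i=0 t=0 v=2: → [0,9); WM=−∞
i=1 t=5 v=1: → [0,9); WM=−∞
i=2 t=5 v=4: → [0,9); WM=4
i=3 t=8 v=1: → [7,16),[0,9); WM=4
i=4 t=15 v=5: → [14,23),[7,16); WM=4
i=5 t=16 v=6: → [14,23); WM=15; [0,9) fires=8
i=6 t=1 v=7: DROP (t<15-4); WM=15
i=7 t=13 v=2: → [7,16); WM=15
i=8 t=11 v=7: → [7,16); WM=15
i=9 t=16 v=7: → [14,23); WM=15
i=10 t=20 v=4: → [14,23); WM=15
i=11 t=20 v=7: → [14,23); WM=19; [7,16) fires=15
i=12 t=22 v=4: → [21,30),[14,23); WM=19
i=13 t=24 v=4: → [21,30); WM=19
i=14 t=21 v=9: → [21,30),[14,23); WM=23; [14,23) fires=42
i=15 t=19 v=7: → [14,23); WM=23
i=16 t=24 v=9: → [21,30); WM=23
i=17 t=27 v=3: → [21,30); WM=26
i=18 t=28 v=1: → [28,37),[21,30); WM=26
i=19 t=28 v=1: → [28,37),[21,30); WM=26
i=20 t=28 v=1: → [28,37),[21,30); WM=27
i=21 t=31 v=3: → [28,37); WM=27
i=22 t=31 v=1: → [28,37); WM=27
i=23 t=33 v=4: → [28,37); WM=32; [21,30) fires=32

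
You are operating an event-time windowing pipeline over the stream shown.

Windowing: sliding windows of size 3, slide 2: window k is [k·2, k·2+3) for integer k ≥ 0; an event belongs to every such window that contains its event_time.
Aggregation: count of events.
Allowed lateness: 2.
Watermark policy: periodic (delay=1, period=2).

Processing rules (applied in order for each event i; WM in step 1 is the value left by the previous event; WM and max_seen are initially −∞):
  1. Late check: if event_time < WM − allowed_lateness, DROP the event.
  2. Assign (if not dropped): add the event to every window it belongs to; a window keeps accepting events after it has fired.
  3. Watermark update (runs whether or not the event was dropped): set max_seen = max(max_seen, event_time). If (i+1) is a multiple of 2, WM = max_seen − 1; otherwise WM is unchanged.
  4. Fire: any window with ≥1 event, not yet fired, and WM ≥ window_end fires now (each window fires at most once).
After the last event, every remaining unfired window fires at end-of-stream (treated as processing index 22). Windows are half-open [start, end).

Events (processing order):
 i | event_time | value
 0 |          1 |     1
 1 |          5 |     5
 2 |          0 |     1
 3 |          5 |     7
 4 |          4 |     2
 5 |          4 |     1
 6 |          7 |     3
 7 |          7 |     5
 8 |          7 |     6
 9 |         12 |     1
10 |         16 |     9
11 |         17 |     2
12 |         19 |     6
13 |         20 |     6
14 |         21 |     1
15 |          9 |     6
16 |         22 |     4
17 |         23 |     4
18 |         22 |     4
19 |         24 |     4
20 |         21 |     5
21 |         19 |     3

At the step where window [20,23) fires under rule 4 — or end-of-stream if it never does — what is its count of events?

4

i=0 t=1 v=1: → [0,3); WM=−∞
i=1 t=5 v=5: → [4,7); WM=4; [0,3) fires=1
i=2 t=0 v=1: DROP (t<4-2); WM=4
i=3 t=5 v=7: → [4,7); WM=4
i=4 t=4 v=2: → [4,7),[2,5); WM=4
i=5 t=4 v=1: → [4,7),[2,5); WM=4
i=6 t=7 v=3: → [6,9); WM=4
i=7 t=7 v=5: → [6,9); WM=6; [2,5) fires=2
i=8 t=7 v=6: → [6,9); WM=6
i=9 t=12 v=1: → [12,15),[10,13); WM=11; [4,7) fires=4 [6,9) fires=3
i=10 t=16 v=9: → [16,19),[14,17); WM=11
i=11 t=17 v=2: → [16,19); WM=16; [10,13) fires=1 [12,15) fires=1
i=12 t=19 v=6: → [18,21); WM=16
i=13 t=20 v=6: → [20,23),[18,21); WM=19; [14,17) fires=1 [16,19) fires=2
i=14 t=21 v=1: → [20,23); WM=19
i=15 t=9 v=6: DROP (t<19-2); WM=20
i=16 t=22 v=4: → [22,25),[20,23); WM=20
i=17 t=23 v=4: → [22,25); WM=22; [18,21) fires=2
i=18 t=22 v=4: → [22,25),[20,23); WM=22
i=19 t=24 v=4: → [24,27),[22,25); WM=23; [20,23) fires=4
i=20 t=21 v=5: → [20,23); WM=23
i=21 t=19 v=3: DROP (t<23-2); WM=23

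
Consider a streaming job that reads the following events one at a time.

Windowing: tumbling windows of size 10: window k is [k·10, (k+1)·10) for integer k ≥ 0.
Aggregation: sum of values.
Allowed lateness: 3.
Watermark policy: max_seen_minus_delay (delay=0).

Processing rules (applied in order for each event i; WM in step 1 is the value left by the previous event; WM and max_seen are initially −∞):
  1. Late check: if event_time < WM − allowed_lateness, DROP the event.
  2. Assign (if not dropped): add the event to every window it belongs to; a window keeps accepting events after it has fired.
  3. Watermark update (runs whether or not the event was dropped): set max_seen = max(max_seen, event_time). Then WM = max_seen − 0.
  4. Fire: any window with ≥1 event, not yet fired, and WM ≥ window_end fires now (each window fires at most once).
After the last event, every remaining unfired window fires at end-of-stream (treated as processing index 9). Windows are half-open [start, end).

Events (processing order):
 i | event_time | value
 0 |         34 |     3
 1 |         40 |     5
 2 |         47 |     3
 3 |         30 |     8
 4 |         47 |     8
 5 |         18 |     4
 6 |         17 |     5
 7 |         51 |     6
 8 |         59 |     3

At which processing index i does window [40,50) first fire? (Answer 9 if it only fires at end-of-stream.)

7

i=0 t=34 v=3: → [30,40); WM=34
i=1 t=40 v=5: → [40,50); WM=40; [30,40) fires=3
i=2 t=47 v=3: → [40,50); WM=47
i=3 t=30 v=8: DROP (t<47-3); WM=47
i=4 t=47 v=8: → [40,50); WM=47
i=5 t=18 v=4: DROP (t<47-3); WM=47
i=6 t=17 v=5: DROP (t<47-3); WM=47
i=7 t=51 v=6: → [50,60); WM=51; [40,50) fires=16
i=8 t=59 v=3: → [50,60); WM=59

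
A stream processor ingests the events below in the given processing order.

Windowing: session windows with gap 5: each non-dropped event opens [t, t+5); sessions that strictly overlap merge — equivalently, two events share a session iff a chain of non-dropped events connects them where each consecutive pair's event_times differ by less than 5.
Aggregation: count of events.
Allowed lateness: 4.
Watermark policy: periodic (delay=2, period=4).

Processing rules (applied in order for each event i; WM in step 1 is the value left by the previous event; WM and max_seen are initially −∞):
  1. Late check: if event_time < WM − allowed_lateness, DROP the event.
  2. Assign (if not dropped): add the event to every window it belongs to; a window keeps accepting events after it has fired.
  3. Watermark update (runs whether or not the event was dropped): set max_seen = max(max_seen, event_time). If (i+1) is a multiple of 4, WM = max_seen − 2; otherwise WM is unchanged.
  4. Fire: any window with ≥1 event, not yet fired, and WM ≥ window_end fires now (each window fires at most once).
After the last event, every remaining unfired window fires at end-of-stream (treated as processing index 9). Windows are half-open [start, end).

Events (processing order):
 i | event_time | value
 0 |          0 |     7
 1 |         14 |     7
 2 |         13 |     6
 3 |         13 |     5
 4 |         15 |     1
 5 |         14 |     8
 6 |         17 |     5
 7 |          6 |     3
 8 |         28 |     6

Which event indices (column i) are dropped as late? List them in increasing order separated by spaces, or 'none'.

7

i=0 t=0 v=7: → [0,5); WM=−∞
i=1 t=14 v=7: → [14,19); WM=−∞
i=2 t=13 v=6: → [13,19); WM=−∞
i=3 t=13 v=5: → [13,19); WM=12
i=4 t=15 v=1: → [13,20); WM=12
i=5 t=14 v=8: → [13,20); WM=12
i=6 t=17 v=5: → [13,22); WM=12
i=7 t=6 v=3: DROP (t<12-4); WM=15
i=8 t=28 v=6: → [28,33); WM=15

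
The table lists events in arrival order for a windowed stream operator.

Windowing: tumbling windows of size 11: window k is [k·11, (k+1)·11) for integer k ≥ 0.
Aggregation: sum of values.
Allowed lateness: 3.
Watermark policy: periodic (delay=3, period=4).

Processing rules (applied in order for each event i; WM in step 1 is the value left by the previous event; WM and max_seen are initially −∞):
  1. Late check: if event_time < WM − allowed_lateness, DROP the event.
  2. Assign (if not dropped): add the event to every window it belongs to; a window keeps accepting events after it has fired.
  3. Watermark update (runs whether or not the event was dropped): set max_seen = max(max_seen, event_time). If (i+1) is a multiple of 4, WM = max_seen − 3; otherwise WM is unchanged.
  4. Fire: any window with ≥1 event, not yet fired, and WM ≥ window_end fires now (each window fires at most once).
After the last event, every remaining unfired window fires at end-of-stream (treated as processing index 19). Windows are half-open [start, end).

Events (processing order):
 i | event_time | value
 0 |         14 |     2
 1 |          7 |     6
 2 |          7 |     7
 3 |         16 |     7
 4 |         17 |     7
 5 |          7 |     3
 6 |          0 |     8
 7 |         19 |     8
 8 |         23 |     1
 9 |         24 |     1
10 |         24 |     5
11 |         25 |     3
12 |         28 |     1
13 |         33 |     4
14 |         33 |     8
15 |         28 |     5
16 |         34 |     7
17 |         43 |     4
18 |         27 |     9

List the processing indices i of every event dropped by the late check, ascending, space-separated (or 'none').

5 6

i=0 t=14 v=2: → [11,22); WM=−∞
i=1 t=7 v=6: → [0,11); WM=−∞
i=2 t=7 v=7: → [0,11); WM=−∞
i=3 t=16 v=7: → [11,22); WM=13; [0,11) fires=13
i=4 t=17 v=7: → [11,22); WM=13
i=5 t=7 v=3: DROP (t<13-3); WM=13
i=6 t=0 v=8: DROP (t<13-3); WM=13
i=7 t=19 v=8: → [11,22); WM=16
i=8 t=23 v=1: → [22,33); WM=16
i=9 t=24 v=1: → [22,33); WM=16
i=10 t=24 v=5: → [22,33); WM=16
i=11 t=25 v=3: → [22,33); WM=22; [11,22) fires=24
i=12 t=28 v=1: → [22,33); WM=22
i=13 t=33 v=4: → [33,44); WM=22
i=14 t=33 v=8: → [33,44); WM=22
i=15 t=28 v=5: → [22,33); WM=30
i=16 t=34 v=7: → [33,44); WM=30
i=17 t=43 v=4: → [33,44); WM=30
i=18 t=27 v=9: → [22,33); WM=30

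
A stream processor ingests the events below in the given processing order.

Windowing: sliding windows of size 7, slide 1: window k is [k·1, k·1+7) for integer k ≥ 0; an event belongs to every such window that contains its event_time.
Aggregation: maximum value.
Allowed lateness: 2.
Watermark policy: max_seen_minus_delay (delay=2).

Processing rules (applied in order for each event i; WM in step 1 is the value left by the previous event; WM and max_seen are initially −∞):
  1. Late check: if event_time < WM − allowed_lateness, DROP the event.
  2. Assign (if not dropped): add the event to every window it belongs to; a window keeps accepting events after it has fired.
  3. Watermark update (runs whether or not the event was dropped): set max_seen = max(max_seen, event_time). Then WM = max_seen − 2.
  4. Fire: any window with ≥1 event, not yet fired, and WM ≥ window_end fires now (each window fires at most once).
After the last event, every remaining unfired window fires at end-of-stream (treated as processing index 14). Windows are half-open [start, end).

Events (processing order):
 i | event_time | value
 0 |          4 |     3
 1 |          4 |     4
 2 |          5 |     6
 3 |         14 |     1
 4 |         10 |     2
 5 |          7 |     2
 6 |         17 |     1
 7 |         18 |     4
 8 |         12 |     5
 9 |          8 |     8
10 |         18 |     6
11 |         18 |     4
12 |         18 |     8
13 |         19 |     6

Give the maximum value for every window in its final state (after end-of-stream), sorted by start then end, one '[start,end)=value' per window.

[0,7)=6 [1,8)=6 [2,9)=6 [3,10)=6 [4,11)=6 [5,12)=6 [6,13)=2 [7,14)=2 [8,15)=2 [9,16)=2 [10,17)=2 [11,18)=1 [12,19)=8 [13,20)=8 [14,21)=8 [15,22)=8 [16,23)=8 [17,24)=8 [18,25)=8 [19,26)=6

i=0 t=4 v=3: → [4,11),[3,10),[2,9),[1,8),[0,7); WM=2
i=1 t=4 v=4: → [4,11),[3,10),[2,9),[1,8),[0,7); WM=2
i=2 t=5 v=6: → [5,12),[4,11),[3,10),[2,9),[1,8),[0,7); WM=3
i=3 t=14 v=1: → [14,21),[13,20),[12,19),[11,18),[10,17),[9,16),[8,15); WM=12; [0,7) fires=6 [1,8) fires=6 [2,9) fires=6 [3,10) fires=6 [4,11) fires=6 [5,12) fires=6
i=4 t=10 v=2: → [10,17),[9,16),[8,15),[7,14),[6,13),[5,12),[4,11); WM=12
i=5 t=7 v=2: DROP (t<12-2); WM=12
i=6 t=17 v=1: → [17,24),[16,23),[15,22),[14,21),[13,20),[12,19),[11,18); WM=15; [6,13) fires=2 [7,14) fires=2 [8,15) fires=2
i=7 t=18 v=4: → [18,25),[17,24),[16,23),[15,22),[14,21),[13,20),[12,19); WM=16; [9,16) fires=2
i=8 t=12 v=5: DROP (t<16-2); WM=16
i=9 t=8 v=8: DROP (t<16-2); WM=16
i=10 t=18 v=6: → [18,25),[17,24),[16,23),[15,22),[14,21),[13,20),[12,19); WM=16
i=11 t=18 v=4: → [18,25),[17,24),[16,23),[15,22),[14,21),[13,20),[12,19); WM=16
i=12 t=18 v=8: → [18,25),[17,24),[16,23),[15,22),[14,21),[13,20),[12,19); WM=16
i=13 t=19 v=6: → [19,26),[18,25),[17,24),[16,23),[15,22),[14,21),[13,20); WM=17; [10,17) fires=2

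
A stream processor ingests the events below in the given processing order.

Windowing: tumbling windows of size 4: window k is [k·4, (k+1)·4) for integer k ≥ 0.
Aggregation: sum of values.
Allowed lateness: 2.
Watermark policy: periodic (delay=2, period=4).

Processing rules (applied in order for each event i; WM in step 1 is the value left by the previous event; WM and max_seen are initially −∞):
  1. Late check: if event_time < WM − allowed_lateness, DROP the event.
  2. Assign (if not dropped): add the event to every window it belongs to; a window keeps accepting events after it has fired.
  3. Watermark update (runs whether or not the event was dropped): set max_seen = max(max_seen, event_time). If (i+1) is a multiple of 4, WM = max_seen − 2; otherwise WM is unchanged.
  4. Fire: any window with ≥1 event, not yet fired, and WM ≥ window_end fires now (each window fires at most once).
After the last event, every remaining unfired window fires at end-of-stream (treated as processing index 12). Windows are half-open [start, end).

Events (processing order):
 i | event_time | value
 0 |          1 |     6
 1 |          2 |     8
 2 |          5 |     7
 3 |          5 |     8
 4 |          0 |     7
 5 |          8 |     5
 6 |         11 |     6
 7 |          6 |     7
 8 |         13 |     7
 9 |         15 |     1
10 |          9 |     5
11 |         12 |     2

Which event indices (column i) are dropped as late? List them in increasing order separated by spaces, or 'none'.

4

i=0 t=1 v=6: → [0,4); WM=−∞
i=1 t=2 v=8: → [0,4); WM=−∞
i=2 t=5 v=7: → [4,8); WM=−∞
i=3 t=5 v=8: → [4,8); WM=3
i=4 t=0 v=7: DROP (t<3-2); WM=3
i=5 t=8 v=5: → [8,12); WM=3
i=6 t=11 v=6: → [8,12); WM=3
i=7 t=6 v=7: → [4,8); WM=9; [0,4) fires=14 [4,8) fires=22
i=8 t=13 v=7: → [12,16); WM=9
i=9 t=15 v=1: → [12,16); WM=9
i=10 t=9 v=5: → [8,12); WM=9
i=11 t=12 v=2: → [12,16); WM=13; [8,12) fires=16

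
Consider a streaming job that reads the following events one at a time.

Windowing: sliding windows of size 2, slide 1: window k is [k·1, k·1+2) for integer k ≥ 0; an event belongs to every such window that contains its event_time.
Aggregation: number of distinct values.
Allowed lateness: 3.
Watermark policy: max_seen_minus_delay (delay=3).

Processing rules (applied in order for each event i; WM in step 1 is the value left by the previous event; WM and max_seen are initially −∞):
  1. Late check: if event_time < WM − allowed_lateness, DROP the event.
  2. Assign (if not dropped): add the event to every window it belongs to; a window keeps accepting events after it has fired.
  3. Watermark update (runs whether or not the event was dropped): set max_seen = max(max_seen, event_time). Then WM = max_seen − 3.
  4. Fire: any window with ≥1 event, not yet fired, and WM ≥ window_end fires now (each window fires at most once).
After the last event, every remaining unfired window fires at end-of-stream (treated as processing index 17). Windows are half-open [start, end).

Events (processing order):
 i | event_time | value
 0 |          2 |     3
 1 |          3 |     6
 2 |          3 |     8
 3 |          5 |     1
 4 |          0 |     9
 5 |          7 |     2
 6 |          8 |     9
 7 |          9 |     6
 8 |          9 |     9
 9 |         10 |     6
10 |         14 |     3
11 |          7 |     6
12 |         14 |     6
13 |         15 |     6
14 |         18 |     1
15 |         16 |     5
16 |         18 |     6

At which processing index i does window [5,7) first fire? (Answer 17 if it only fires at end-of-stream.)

9

i=0 t=2 v=3: → [2,4),[1,3); WM=-1
i=1 t=3 v=6: → [3,5),[2,4); WM=0
i=2 t=3 v=8: → [3,5),[2,4); WM=0
i=3 t=5 v=1: → [5,7),[4,6); WM=2
i=4 t=0 v=9: → [0,2); WM=2; [0,2) fires=1
i=5 t=7 v=2: → [7,9),[6,8); WM=4; [1,3) fires=1 [2,4) fires=3
i=6 t=8 v=9: → [8,10),[7,9); WM=5; [3,5) fires=2
i=7 t=9 v=6: → [9,11),[8,10); WM=6; [4,6) fires=1
i=8 t=9 v=9: → [9,11),[8,10); WM=6
i=9 t=10 v=6: → [10,12),[9,11); WM=7; [5,7) fires=1
i=10 t=14 v=3: → [14,16),[13,15); WM=11; [6,8) fires=1 [7,9) fires=2 [8,10) fires=2 [9,11) fires=2
i=11 t=7 v=6: DROP (t<11-3); WM=11
i=12 t=14 v=6: → [14,16),[13,15); WM=11
i=13 t=15 v=6: → [15,17),[14,16); WM=12; [10,12) fires=1
i=14 t=18 v=1: → [18,20),[17,19); WM=15; [13,15) fires=2
i=15 t=16 v=5: → [16,18),[15,17); WM=15
i=16 t=18 v=6: → [18,20),[17,19); WM=15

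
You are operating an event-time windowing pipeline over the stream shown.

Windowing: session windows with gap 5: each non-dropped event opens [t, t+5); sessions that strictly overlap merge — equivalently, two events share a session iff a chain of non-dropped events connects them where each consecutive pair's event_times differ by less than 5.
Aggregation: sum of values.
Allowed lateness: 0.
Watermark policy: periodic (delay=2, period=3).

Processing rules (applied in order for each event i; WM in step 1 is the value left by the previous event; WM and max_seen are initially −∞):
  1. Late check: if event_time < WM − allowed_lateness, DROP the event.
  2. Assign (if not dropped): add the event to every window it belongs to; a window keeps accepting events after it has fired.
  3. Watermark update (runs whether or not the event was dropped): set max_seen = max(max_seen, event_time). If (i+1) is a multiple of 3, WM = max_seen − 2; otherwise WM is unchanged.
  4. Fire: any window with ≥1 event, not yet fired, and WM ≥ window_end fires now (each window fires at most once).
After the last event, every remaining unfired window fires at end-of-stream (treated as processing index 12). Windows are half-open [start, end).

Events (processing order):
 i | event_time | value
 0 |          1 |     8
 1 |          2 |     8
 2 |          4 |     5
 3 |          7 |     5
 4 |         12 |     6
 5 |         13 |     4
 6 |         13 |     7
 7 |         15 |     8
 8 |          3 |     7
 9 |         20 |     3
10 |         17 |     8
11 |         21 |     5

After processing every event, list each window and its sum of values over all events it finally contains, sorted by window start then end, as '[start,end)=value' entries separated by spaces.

i=0 t=1 v=8: → [1,6); WM=−∞
i=1 t=2 v=8: → [1,7); WM=−∞
i=2 t=4 v=5: → [1,9); WM=2
i=3 t=7 v=5: → [1,12); WM=2
i=4 t=12 v=6: → [12,17); WM=2
i=5 t=13 v=4: → [12,18); WM=11
i=6 t=13 v=7: → [12,18); WM=11
i=7 t=15 v=8: → [12,20); WM=11
i=8 t=3 v=7: DROP (t<11-0); WM=13
i=9 t=20 v=3: → [20,25); WM=13
i=10 t=17 v=8: → [12,25); WM=13
i=11 t=21 v=5: → [12,26); WM=19

[1,12)=26 [12,26)=41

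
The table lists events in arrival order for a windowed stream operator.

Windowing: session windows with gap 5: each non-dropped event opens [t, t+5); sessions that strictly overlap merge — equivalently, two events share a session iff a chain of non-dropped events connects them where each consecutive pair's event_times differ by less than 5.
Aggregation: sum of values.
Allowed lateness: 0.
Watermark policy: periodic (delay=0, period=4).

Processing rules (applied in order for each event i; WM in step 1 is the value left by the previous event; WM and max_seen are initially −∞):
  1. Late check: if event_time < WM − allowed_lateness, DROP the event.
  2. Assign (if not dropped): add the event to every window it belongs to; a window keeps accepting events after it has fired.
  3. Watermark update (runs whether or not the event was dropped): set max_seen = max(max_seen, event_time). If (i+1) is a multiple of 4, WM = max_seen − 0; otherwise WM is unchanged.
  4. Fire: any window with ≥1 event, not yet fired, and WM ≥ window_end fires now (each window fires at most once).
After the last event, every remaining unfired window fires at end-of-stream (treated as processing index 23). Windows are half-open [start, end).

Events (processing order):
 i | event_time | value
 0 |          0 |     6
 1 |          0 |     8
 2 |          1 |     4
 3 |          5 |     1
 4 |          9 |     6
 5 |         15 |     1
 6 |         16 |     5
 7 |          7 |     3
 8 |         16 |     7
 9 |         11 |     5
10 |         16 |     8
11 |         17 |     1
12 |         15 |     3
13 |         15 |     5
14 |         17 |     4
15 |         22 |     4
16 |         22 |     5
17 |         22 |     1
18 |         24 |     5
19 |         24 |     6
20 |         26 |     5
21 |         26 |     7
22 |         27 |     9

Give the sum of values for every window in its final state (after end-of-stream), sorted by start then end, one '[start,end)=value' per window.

i=0 t=0 v=6: → [0,5); WM=−∞
i=1 t=0 v=8: → [0,5); WM=−∞
i=2 t=1 v=4: → [0,6); WM=−∞
i=3 t=5 v=1: → [0,10); WM=5
i=4 t=9 v=6: → [0,14); WM=5
i=5 t=15 v=1: → [15,20); WM=5
i=6 t=16 v=5: → [15,21); WM=5
i=7 t=7 v=3: → [0,14); WM=16
i=8 t=16 v=7: → [15,21); WM=16
i=9 t=11 v=5: DROP (t<16-0); WM=16
i=10 t=16 v=8: → [15,21); WM=16
i=11 t=17 v=1: → [15,22); WM=17
i=12 t=15 v=3: DROP (t<17-0); WM=17
i=13 t=15 v=5: DROP (t<17-0); WM=17
i=14 t=17 v=4: → [15,22); WM=17
i=15 t=22 v=4: → [22,27); WM=22
i=16 t=22 v=5: → [22,27); WM=22
i=17 t=22 v=1: → [22,27); WM=22
i=18 t=24 v=5: → [22,29); WM=22
i=19 t=24 v=6: → [22,29); WM=24
i=20 t=26 v=5: → [22,31); WM=24
i=21 t=26 v=7: → [22,31); WM=24
i=22 t=27 v=9: → [22,32); WM=24

[0,14)=28 [15,22)=26 [22,32)=42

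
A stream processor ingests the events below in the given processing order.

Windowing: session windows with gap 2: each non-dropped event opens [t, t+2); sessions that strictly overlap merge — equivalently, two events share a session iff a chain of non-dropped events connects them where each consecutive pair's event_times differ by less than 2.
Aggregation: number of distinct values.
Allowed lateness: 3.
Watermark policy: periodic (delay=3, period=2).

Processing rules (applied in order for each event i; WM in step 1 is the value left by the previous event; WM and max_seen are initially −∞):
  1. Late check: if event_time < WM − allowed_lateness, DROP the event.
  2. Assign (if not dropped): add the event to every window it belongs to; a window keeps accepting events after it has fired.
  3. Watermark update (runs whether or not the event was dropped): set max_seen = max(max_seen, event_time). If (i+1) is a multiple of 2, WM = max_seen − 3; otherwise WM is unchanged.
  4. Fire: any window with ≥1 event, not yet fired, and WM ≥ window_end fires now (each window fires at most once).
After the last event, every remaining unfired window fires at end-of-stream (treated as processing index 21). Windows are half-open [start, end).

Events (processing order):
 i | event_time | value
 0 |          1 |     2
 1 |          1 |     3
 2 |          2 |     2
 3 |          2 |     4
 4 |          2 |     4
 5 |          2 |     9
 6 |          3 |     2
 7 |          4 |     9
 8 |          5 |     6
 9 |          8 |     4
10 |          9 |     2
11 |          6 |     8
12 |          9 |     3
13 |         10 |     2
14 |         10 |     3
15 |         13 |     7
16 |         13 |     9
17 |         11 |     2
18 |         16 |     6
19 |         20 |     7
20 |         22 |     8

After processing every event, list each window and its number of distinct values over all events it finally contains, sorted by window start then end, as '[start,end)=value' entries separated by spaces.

i=0 t=1 v=2: → [1,3); WM=−∞
i=1 t=1 v=3: → [1,3); WM=-2
i=2 t=2 v=2: → [1,4); WM=-2
i=3 t=2 v=4: → [1,4); WM=-1
i=4 t=2 v=4: → [1,4); WM=-1
i=5 t=2 v=9: → [1,4); WM=-1
i=6 t=3 v=2: → [1,5); WM=-1
i=7 t=4 v=9: → [1,6); WM=1
i=8 t=5 v=6: → [1,7); WM=1
i=9 t=8 v=4: → [8,10); WM=5
i=10 t=9 v=2: → [8,11); WM=5
i=11 t=6 v=8: → [1,8); WM=6
i=12 t=9 v=3: → [8,11); WM=6
i=13 t=10 v=2: → [8,12); WM=7
i=14 t=10 v=3: → [8,12); WM=7
i=15 t=13 v=7: → [13,15); WM=10
i=16 t=13 v=9: → [13,15); WM=10
i=17 t=11 v=2: → [8,13); WM=10
i=18 t=16 v=6: → [16,18); WM=10
i=19 t=20 v=7: → [20,22); WM=17
i=20 t=22 v=8: → [22,24); WM=17

[1,8)=6 [8,13)=3 [13,15)=2 [16,18)=1 [20,22)=1 [22,24)=1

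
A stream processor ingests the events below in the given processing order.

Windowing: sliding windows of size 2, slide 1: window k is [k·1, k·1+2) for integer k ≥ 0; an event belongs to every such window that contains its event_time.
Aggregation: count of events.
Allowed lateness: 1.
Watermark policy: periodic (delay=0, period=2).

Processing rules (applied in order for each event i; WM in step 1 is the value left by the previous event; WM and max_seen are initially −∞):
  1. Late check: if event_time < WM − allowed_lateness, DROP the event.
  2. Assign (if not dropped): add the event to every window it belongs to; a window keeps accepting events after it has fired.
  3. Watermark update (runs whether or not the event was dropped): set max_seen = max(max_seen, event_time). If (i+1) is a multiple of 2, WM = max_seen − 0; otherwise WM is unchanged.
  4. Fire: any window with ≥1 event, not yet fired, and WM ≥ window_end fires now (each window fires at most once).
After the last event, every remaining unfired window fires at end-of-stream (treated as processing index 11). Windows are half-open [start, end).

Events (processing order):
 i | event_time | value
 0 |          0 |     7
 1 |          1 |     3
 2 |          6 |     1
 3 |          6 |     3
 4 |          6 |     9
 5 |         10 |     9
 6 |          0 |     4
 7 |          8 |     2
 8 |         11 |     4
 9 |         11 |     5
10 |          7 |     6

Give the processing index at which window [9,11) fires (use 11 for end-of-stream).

9

i=0 t=0 v=7: → [0,2); WM=−∞
i=1 t=1 v=3: → [1,3),[0,2); WM=1
i=2 t=6 v=1: → [6,8),[5,7); WM=1
i=3 t=6 v=3: → [6,8),[5,7); WM=6; [0,2) fires=2 [1,3) fires=1
i=4 t=6 v=9: → [6,8),[5,7); WM=6
i=5 t=10 v=9: → [10,12),[9,11); WM=10; [5,7) fires=3 [6,8) fires=3
i=6 t=0 v=4: DROP (t<10-1); WM=10
i=7 t=8 v=2: DROP (t<10-1); WM=10
i=8 t=11 v=4: → [11,13),[10,12); WM=10
i=9 t=11 v=5: → [11,13),[10,12); WM=11; [9,11) fires=1
i=10 t=7 v=6: DROP (t<11-1); WM=11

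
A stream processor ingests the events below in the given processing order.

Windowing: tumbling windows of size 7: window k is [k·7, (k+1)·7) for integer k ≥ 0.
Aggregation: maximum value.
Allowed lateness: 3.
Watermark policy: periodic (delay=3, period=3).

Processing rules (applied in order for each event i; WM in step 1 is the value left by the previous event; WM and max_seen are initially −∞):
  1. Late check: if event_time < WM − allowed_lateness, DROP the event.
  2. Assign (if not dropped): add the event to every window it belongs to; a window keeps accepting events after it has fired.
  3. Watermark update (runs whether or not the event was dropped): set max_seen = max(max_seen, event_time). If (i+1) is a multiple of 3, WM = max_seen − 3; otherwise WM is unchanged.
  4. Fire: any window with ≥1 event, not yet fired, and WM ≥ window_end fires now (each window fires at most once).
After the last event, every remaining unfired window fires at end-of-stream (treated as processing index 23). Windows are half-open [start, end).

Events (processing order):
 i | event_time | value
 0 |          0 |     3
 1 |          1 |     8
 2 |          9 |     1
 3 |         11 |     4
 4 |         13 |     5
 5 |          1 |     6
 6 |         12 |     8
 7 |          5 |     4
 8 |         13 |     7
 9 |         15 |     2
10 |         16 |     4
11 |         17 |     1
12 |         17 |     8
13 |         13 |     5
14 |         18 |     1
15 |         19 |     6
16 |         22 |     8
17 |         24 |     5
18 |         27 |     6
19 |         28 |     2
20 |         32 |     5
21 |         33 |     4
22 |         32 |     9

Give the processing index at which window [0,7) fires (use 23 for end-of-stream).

i=0 t=0 v=3: → [0,7); WM=−∞
i=1 t=1 v=8: → [0,7); WM=−∞
i=2 t=9 v=1: → [7,14); WM=6
i=3 t=11 v=4: → [7,14); WM=6
i=4 t=13 v=5: → [7,14); WM=6
i=5 t=1 v=6: DROP (t<6-3); WM=10; [0,7) fires=8
i=6 t=12 v=8: → [7,14); WM=10
i=7 t=5 v=4: DROP (t<10-3); WM=10
i=8 t=13 v=7: → [7,14); WM=10
i=9 t=15 v=2: → [14,21); WM=10
i=10 t=16 v=4: → [14,21); WM=10
i=11 t=17 v=1: → [14,21); WM=14; [7,14) fires=8
i=12 t=17 v=8: → [14,21); WM=14
i=13 t=13 v=5: → [7,14); WM=14
i=14 t=18 v=1: → [14,21); WM=15
i=15 t=19 v=6: → [14,21); WM=15
i=16 t=22 v=8: → [21,28); WM=15
i=17 t=24 v=5: → [21,28); WM=21; [14,21) fires=8
i=18 t=27 v=6: → [21,28); WM=21
i=19 t=28 v=2: → [28,35); WM=21
i=20 t=32 v=5: → [28,35); WM=29; [21,28) fires=8
i=21 t=33 v=4: → [28,35); WM=29
i=22 t=32 v=9: → [28,35); WM=29

5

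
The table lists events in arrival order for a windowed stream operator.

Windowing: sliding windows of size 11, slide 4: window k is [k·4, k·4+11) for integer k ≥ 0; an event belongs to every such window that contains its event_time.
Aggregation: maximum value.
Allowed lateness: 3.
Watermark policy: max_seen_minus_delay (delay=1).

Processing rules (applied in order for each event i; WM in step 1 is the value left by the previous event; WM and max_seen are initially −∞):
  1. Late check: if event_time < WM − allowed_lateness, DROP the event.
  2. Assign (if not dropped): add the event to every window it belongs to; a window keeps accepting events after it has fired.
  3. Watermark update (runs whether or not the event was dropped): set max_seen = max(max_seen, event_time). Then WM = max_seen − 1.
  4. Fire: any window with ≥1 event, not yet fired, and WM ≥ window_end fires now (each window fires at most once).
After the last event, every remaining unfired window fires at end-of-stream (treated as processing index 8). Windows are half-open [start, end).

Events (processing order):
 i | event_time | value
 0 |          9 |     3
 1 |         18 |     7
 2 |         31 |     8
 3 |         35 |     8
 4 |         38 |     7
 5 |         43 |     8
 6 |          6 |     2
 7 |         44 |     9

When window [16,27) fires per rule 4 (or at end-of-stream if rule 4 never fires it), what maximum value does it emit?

7

i=0 t=9 v=3: → [8,19),[4,15),[0,11); WM=8
i=1 t=18 v=7: → [16,27),[12,23),[8,19); WM=17; [0,11) fires=3 [4,15) fires=3
i=2 t=31 v=8: → [28,39),[24,35); WM=30; [8,19) fires=7 [12,23) fires=7 [16,27) fires=7
i=3 t=35 v=8: → [32,43),[28,39); WM=34
i=4 t=38 v=7: → [36,47),[32,43),[28,39); WM=37; [24,35) fires=8
i=5 t=43 v=8: → [40,51),[36,47); WM=42; [28,39) fires=8
i=6 t=6 v=2: DROP (t<42-3); WM=42
i=7 t=44 v=9: → [44,55),[40,51),[36,47); WM=43; [32,43) fires=8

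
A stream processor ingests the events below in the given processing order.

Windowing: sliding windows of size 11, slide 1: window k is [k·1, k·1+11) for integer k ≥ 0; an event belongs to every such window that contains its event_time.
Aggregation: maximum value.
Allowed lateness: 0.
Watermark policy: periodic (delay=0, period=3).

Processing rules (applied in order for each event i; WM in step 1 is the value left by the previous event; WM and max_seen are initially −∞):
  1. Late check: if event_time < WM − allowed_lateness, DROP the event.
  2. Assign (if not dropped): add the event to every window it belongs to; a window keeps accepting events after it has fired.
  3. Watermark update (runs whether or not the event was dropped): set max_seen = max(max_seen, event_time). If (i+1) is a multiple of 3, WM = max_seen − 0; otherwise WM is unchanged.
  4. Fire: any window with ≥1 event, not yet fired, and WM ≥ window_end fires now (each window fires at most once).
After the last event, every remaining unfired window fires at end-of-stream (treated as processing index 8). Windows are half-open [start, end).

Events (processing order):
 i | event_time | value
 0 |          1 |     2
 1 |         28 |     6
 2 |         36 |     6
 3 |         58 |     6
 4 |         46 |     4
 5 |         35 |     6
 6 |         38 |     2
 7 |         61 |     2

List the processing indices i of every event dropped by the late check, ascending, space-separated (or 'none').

i=0 t=1 v=2: → [1,12),[0,11); WM=−∞
i=1 t=28 v=6: → [28,39),[27,38),[26,37),[25,36),[24,35),[23,34),[22,33),[21,32),[20,31),[19,30),[18,29); WM=−∞
i=2 t=36 v=6: → [36,47),[35,46),[34,45),[33,44),[32,43),[31,42),[30,41),[29,40),[28,39),[27,38),[26,37); WM=36; [0,11) fires=2 [1,12) fires=2 [18,29) fires=6 [19,30) fires=6 [20,31) fires=6 [21,32) fires=6 [22,33) fires=6 [23,34) fires=6 [24,35) fires=6 [25,36) fires=6
i=3 t=58 v=6: → [58,69),[57,68),[56,67),[55,66),[54,65),[53,64),[52,63),[51,62),[50,61),[49,60),[48,59); WM=36
i=4 t=46 v=4: → [46,57),[45,56),[44,55),[43,54),[42,53),[41,52),[40,51),[39,50),[38,49),[37,48),[36,47); WM=36
i=5 t=35 v=6: DROP (t<36-0); WM=58; [26,37) fires=6 [27,38) fires=6 [28,39) fires=6 [29,40) fires=6 [30,41) fires=6 [31,42) fires=6 [32,43) fires=6 [33,44) fires=6 [34,45) fires=6 [35,46) fires=6 [36,47) fires=6 [37,48) fires=4 [38,49) fires=4 [39,50) fires=4 [40,51) fires=4 [41,52) fires=4 [42,53) fires=4 [43,54) fires=4 [44,55) fires=4 [45,56) fires=4 [46,57) fires=4
i=6 t=38 v=2: DROP (t<58-0); WM=58
i=7 t=61 v=2: → [61,72),[60,71),[59,70),[58,69),[57,68),[56,67),[55,66),[54,65),[53,64),[52,63),[51,62); WM=58

5 6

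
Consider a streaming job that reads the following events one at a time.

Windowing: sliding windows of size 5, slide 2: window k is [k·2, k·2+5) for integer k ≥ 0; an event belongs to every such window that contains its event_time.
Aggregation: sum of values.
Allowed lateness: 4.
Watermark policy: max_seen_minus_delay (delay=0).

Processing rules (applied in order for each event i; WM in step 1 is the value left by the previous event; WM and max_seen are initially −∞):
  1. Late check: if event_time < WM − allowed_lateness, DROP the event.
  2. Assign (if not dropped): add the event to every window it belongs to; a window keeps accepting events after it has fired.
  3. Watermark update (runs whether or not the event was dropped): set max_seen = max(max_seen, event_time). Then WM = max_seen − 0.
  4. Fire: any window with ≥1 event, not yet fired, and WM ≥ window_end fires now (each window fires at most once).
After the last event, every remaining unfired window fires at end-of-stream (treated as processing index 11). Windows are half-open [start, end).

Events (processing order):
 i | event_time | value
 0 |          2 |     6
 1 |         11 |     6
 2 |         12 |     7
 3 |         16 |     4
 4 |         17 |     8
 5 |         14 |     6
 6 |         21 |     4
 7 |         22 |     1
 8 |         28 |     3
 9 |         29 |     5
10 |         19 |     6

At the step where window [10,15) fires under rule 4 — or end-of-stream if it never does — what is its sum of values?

13

i=0 t=2 v=6: → [2,7),[0,5); WM=2
i=1 t=11 v=6: → [10,15),[8,13); WM=11; [0,5) fires=6 [2,7) fires=6
i=2 t=12 v=7: → [12,17),[10,15),[8,13); WM=12
i=3 t=16 v=4: → [16,21),[14,19),[12,17); WM=16; [8,13) fires=13 [10,15) fires=13
i=4 t=17 v=8: → [16,21),[14,19); WM=17; [12,17) fires=11
i=5 t=14 v=6: → [14,19),[12,17),[10,15); WM=17
i=6 t=21 v=4: → [20,25),[18,23); WM=21; [14,19) fires=18 [16,21) fires=12
i=7 t=22 v=1: → [22,27),[20,25),[18,23); WM=22
i=8 t=28 v=3: → [28,33),[26,31),[24,29); WM=28; [18,23) fires=5 [20,25) fires=5 [22,27) fires=1
i=9 t=29 v=5: → [28,33),[26,31); WM=29; [24,29) fires=3
i=10 t=19 v=6: DROP (t<29-4); WM=29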